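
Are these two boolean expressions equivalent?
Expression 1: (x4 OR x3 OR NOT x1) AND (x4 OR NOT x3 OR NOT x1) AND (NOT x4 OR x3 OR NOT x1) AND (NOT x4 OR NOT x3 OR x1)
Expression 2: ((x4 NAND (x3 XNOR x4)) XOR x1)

Yes, they are equivalent — the two output columns agree on all 8 assignments:
x4 | x3 | x1 | Expression 1 | Expression 2
------------------------------------------
0 | 0 | 0 | 1 | 1
0 | 0 | 1 | 0 | 0
0 | 1 | 0 | 1 | 1
0 | 1 | 1 | 0 | 0
1 | 0 | 0 | 1 | 1
1 | 0 | 1 | 0 | 0
1 | 1 | 0 | 0 | 0
1 | 1 | 1 | 1 | 1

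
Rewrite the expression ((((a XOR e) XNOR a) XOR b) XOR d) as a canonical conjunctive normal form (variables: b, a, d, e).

(b OR a OR d OR NOT e) AND (b OR a OR NOT d OR e) AND (b OR NOT a OR d OR NOT e) AND (b OR NOT a OR NOT d OR e) AND (NOT b OR a OR d OR e) AND (NOT b OR a OR NOT d OR NOT e) AND (NOT b OR NOT a OR d OR e) AND (NOT b OR NOT a OR NOT d OR NOT e)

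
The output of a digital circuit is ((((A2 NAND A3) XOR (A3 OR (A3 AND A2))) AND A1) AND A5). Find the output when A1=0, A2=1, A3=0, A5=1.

Substituting: ((((1 NAND 0) XOR (0 OR (0 AND 1))) AND 0) AND 1)
= 0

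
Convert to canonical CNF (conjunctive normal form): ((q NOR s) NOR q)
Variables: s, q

(s OR q) AND (s OR NOT q) AND (NOT s OR NOT q)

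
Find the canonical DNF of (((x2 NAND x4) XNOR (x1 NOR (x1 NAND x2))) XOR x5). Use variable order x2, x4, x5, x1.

(NOT x2 AND NOT x4 AND x5 AND NOT x1) OR (NOT x2 AND NOT x4 AND x5 AND x1) OR (NOT x2 AND x4 AND x5 AND NOT x1) OR (NOT x2 AND x4 AND x5 AND x1) OR (x2 AND NOT x4 AND x5 AND NOT x1) OR (x2 AND NOT x4 AND x5 AND x1) OR (x2 AND x4 AND NOT x5 AND NOT x1) OR (x2 AND x4 AND NOT x5 AND x1)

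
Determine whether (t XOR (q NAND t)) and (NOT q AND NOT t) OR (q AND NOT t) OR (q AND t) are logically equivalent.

Yes, they are equivalent — the two output columns agree on all 4 assignments:
q | t | Expression 1 | Expression 2
-----------------------------------
0 | 0 | 1 | 1
0 | 1 | 0 | 0
1 | 0 | 1 | 1
1 | 1 | 1 | 1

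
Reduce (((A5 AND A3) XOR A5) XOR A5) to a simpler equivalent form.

By XOR self-cancellation ((E XOR v) XOR v = E):
= (A5 AND A3)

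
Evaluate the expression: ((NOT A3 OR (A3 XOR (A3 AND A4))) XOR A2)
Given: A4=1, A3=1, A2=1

Substituting: ((NOT 1 OR (1 XOR (1 AND 1))) XOR 1)
= 1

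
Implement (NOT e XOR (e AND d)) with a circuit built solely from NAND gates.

(((e NAND e) NAND ((e NAND e) NAND ((e NAND d) NAND (e NAND d)))) NAND (((e NAND d) NAND (e NAND d)) NAND ((e NAND e) NAND ((e NAND d) NAND (e NAND d)))))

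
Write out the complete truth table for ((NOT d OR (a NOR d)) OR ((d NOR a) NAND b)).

d | a | b | Output
------------------
0 | 0 | 0 | 1
0 | 0 | 1 | 1
0 | 1 | 0 | 1
0 | 1 | 1 | 1
1 | 0 | 0 | 1
1 | 0 | 1 | 1
1 | 1 | 0 | 1
1 | 1 | 1 | 1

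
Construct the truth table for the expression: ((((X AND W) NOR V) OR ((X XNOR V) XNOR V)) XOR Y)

Y | V | W | X | Output
----------------------
0 | 0 | 0 | 0 | 1
0 | 0 | 0 | 1 | 1
0 | 0 | 1 | 0 | 1
0 | 0 | 1 | 1 | 1
0 | 1 | 0 | 0 | 0
0 | 1 | 0 | 1 | 1
0 | 1 | 1 | 0 | 0
0 | 1 | 1 | 1 | 1
1 | 0 | 0 | 0 | 0
1 | 0 | 0 | 1 | 0
1 | 0 | 1 | 0 | 0
1 | 0 | 1 | 1 | 0
1 | 1 | 0 | 0 | 1
1 | 1 | 0 | 1 | 0
1 | 1 | 1 | 0 | 1
1 | 1 | 1 | 1 | 0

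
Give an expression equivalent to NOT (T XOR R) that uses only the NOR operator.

(((((T NOR R) NOR (T NOR R)) NOR ((T NOR R) NOR (T NOR R))) NOR ((((T NOR T) NOR (R NOR R)) NOR ((T NOR T) NOR (R NOR R))) NOR (((T NOR T) NOR (R NOR R)) NOR ((T NOR T) NOR (R NOR R))))) NOR ((((T NOR R) NOR (T NOR R)) NOR ((T NOR R) NOR (T NOR R))) NOR ((((T NOR T) NOR (R NOR R)) NOR ((T NOR T) NOR (R NOR R))) NOR (((T NOR T) NOR (R NOR R)) NOR ((T NOR T) NOR (R NOR R))))))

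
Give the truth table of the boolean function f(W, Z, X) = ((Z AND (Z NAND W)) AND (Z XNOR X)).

W | Z | X | Output
------------------
0 | 0 | 0 | 0
0 | 0 | 1 | 0
0 | 1 | 0 | 0
0 | 1 | 1 | 1
1 | 0 | 0 | 0
1 | 0 | 1 | 0
1 | 1 | 0 | 0
1 | 1 | 1 | 0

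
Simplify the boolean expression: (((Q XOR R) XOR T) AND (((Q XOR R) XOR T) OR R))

By absorption (E AND (E OR v) = E):
= ((Q XOR R) XOR T)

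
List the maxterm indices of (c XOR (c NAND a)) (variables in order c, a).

ΠM(2) = (NOT c OR a)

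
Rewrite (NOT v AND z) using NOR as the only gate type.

(((v NOR v) NOR (v NOR v)) NOR (z NOR z))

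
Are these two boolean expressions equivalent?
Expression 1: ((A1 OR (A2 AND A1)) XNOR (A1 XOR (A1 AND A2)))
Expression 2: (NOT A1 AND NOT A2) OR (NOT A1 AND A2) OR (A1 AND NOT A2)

Yes, they are equivalent — the two output columns agree on all 4 assignments:
A1 | A2 | Expression 1 | Expression 2
-------------------------------------
0 | 0 | 1 | 1
0 | 1 | 1 | 1
1 | 0 | 1 | 1
1 | 1 | 0 | 0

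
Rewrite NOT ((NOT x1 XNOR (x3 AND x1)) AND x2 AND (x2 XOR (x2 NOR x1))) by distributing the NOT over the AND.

NOT (NOT x1 XNOR (x3 AND x1)) OR NOT x2 OR NOT (x2 XOR (x2 NOR x1))
De Morgan's: NOT(AND of terms) = OR of negations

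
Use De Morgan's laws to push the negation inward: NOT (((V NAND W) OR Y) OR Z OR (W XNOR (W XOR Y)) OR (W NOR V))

NOT ((V NAND W) OR Y) AND NOT Z AND NOT (W XNOR (W XOR Y)) AND NOT (W NOR V)
De Morgan's: NOT(OR of terms) = AND of negations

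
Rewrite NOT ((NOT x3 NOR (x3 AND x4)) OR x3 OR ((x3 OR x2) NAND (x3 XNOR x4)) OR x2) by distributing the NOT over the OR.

NOT (NOT x3 NOR (x3 AND x4)) AND NOT x3 AND NOT ((x3 OR x2) NAND (x3 XNOR x4)) AND NOT x2
De Morgan's: NOT(OR of terms) = AND of negations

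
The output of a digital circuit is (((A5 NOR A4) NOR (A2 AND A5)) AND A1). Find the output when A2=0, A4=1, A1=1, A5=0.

Substituting: (((0 NOR 1) NOR (0 AND 0)) AND 1)
= 1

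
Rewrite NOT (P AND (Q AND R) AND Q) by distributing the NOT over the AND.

NOT P OR NOT (Q AND R) OR NOT Q
De Morgan's: NOT(AND of terms) = OR of negations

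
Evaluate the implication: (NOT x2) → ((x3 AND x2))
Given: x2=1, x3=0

Antecedent (NOT x2) = 0; consequent ((x3 AND x2)) = 0.
0 → 0 = 1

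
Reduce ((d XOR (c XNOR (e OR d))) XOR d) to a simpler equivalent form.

By XOR self-cancellation ((E XOR v) XOR v = E):
= (c XNOR (e OR d))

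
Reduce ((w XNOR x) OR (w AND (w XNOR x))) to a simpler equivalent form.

By absorption (E OR (E AND v) = E):
= (w XNOR x)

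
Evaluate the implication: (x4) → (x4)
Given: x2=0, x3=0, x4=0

Antecedent (x4) = 0; consequent (x4) = 0.
0 → 0 = 1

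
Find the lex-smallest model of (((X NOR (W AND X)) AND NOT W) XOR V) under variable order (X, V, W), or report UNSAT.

X=0, V=0, W=0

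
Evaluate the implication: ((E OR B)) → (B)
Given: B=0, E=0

Antecedent ((E OR B)) = 0; consequent (B) = 0.
0 → 0 = 1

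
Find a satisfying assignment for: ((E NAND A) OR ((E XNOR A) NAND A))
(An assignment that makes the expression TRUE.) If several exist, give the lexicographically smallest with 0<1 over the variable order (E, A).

E=0, A=0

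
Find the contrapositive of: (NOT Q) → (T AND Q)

Contrapositive: NOT (T AND Q) → Q
Note: A statement and its contrapositive are logically equivalent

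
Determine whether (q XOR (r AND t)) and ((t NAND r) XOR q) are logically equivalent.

No. Counterexample: with r=0, q=0, t=0, Expression 1 = 0 but Expression 2 = 1.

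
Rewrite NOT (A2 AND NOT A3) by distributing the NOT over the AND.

NOT A2 OR A3
De Morgan's: NOT(AND of terms) = OR of negations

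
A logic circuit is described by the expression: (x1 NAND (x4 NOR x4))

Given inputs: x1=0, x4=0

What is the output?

Substituting: (0 NAND (0 NOR 0))
= 1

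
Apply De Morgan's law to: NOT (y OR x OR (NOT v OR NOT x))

NOT y AND NOT x AND NOT (NOT v OR NOT x)
De Morgan's: NOT(OR of terms) = AND of negations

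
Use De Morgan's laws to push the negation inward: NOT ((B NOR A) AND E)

NOT (B NOR A) OR NOT E
De Morgan's: NOT(AND of terms) = OR of negations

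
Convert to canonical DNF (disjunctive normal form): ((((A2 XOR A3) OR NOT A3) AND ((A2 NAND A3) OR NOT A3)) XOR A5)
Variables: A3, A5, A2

(NOT A3 AND NOT A5 AND NOT A2) OR (NOT A3 AND NOT A5 AND A2) OR (A3 AND NOT A5 AND NOT A2) OR (A3 AND A5 AND A2)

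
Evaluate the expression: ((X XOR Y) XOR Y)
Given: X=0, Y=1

Substituting: ((0 XOR 1) XOR 1)
= 0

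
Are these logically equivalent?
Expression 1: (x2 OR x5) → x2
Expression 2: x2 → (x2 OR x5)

No, Converse is not equivalent to original (counterexample: x5=1, x2=0)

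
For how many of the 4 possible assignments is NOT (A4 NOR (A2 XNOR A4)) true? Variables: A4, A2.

Satisfying assignments: (0,0), (1,0), (1,1)
Count: 3 out of 4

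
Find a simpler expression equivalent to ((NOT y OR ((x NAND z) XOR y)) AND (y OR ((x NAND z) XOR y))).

By distribution ((E OR v) AND (E OR NOT v) = E):
= ((x NAND z) XOR y)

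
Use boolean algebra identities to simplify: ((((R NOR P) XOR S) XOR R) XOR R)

By XOR self-cancellation ((E XOR v) XOR v = E):
= ((R NOR P) XOR S)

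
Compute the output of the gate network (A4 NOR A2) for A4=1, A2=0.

Substituting: (1 NOR 0)
= 0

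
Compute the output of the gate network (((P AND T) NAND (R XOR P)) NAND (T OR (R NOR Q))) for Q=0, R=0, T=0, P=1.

Substituting: (((1 AND 0) NAND (0 XOR 1)) NAND (0 OR (0 NOR 0)))
= 0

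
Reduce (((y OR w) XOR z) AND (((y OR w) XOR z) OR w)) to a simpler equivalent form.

By absorption (E AND (E OR v) = E):
= ((y OR w) XOR z)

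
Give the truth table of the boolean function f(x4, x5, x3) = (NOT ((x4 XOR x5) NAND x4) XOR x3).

x4 | x5 | x3 | Output
---------------------
0 | 0 | 0 | 0
0 | 0 | 1 | 1
0 | 1 | 0 | 0
0 | 1 | 1 | 1
1 | 0 | 0 | 1
1 | 0 | 1 | 0
1 | 1 | 0 | 0
1 | 1 | 1 | 1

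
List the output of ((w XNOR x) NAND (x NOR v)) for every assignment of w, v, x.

w | v | x | Output
------------------
0 | 0 | 0 | 0
0 | 0 | 1 | 1
0 | 1 | 0 | 1
0 | 1 | 1 | 1
1 | 0 | 0 | 1
1 | 0 | 1 | 1
1 | 1 | 0 | 1
1 | 1 | 1 | 1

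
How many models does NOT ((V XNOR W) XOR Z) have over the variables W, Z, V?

Satisfying assignments: (0,0,1), (0,1,0), (1,0,0), (1,1,1)
Count: 4 out of 8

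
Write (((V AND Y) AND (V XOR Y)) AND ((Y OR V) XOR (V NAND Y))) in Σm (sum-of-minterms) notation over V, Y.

Σm() = FALSE (no minterms)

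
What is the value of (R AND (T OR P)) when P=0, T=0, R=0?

Substituting: (0 AND (0 OR 0))
= 0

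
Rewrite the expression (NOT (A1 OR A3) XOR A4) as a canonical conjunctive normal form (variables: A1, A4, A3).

(A1 OR A4 OR NOT A3) AND (A1 OR NOT A4 OR A3) AND (NOT A1 OR A4 OR A3) AND (NOT A1 OR A4 OR NOT A3)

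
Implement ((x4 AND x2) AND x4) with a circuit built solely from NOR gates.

((((x4 NOR x4) NOR (x2 NOR x2)) NOR ((x4 NOR x4) NOR (x2 NOR x2))) NOR (x4 NOR x4))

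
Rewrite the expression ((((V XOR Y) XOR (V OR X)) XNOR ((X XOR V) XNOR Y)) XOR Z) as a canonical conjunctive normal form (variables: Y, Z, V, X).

(Y OR Z OR V OR X) AND (Y OR Z OR V OR NOT X) AND (Y OR Z OR NOT V OR NOT X) AND (Y OR NOT Z OR NOT V OR X) AND (NOT Y OR Z OR V OR X) AND (NOT Y OR Z OR V OR NOT X) AND (NOT Y OR Z OR NOT V OR NOT X) AND (NOT Y OR NOT Z OR NOT V OR X)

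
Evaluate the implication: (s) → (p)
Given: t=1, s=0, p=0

Antecedent (s) = 0; consequent (p) = 0.
0 → 0 = 1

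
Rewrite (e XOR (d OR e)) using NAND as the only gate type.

((e NAND (e NAND ((d NAND d) NAND (e NAND e)))) NAND (((d NAND d) NAND (e NAND e)) NAND (e NAND ((d NAND d) NAND (e NAND e)))))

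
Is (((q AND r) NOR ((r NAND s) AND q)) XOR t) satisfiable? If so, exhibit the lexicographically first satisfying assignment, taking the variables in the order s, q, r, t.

s=0, q=0, r=0, t=0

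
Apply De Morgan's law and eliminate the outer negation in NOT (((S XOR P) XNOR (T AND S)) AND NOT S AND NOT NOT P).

NOT ((S XOR P) XNOR (T AND S)) OR S OR NOT P
De Morgan's: NOT(AND of terms) = OR of negations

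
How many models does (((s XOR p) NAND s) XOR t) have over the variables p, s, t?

Satisfying assignments: (0,0,0), (0,1,1), (1,0,0), (1,1,0)
Count: 4 out of 8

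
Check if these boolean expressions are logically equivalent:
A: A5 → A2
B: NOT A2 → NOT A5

Yes, Contrapositive is always equivalent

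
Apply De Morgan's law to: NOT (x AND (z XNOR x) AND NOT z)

NOT x OR NOT (z XNOR x) OR z
De Morgan's: NOT(AND of terms) = OR of negations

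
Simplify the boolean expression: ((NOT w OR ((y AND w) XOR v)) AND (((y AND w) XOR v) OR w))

By distribution ((E OR v) AND (E OR NOT v) = E):
= ((y AND w) XOR v)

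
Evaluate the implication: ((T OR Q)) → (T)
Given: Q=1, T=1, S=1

Antecedent ((T OR Q)) = 1; consequent (T) = 1.
1 → 1 = 1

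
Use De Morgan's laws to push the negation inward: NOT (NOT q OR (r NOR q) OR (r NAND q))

q AND NOT (r NOR q) AND NOT (r NAND q)
De Morgan's: NOT(OR of terms) = AND of negations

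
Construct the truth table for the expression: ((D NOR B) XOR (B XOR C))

D | B | C | Output
------------------
0 | 0 | 0 | 1
0 | 0 | 1 | 0
0 | 1 | 0 | 1
0 | 1 | 1 | 0
1 | 0 | 0 | 0
1 | 0 | 1 | 1
1 | 1 | 0 | 1
1 | 1 | 1 | 0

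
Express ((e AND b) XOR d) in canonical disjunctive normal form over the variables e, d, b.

(NOT e AND d AND NOT b) OR (NOT e AND d AND b) OR (e AND NOT d AND b) OR (e AND d AND NOT b)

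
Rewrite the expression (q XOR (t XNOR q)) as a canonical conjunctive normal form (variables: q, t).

(q OR NOT t) AND (NOT q OR NOT t)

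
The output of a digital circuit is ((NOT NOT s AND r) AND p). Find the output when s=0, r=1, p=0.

Substituting: ((NOT NOT 0 AND 1) AND 0)
= 0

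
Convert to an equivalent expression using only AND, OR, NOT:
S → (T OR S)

NOT S OR (T OR S)
(Implication elimination: A → B = NOT A OR B)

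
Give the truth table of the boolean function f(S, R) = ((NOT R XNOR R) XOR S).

S | R | Output
--------------
0 | 0 | 0
0 | 1 | 0
1 | 0 | 1
1 | 1 | 1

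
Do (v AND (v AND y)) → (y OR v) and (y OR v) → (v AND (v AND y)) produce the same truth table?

No, Converse is not equivalent to original (counterexample: y=0, v=1)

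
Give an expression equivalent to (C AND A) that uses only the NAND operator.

((C NAND A) NAND (C NAND A))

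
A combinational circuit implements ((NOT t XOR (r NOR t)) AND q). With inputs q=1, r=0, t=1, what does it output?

Substituting: ((NOT 1 XOR (0 NOR 1)) AND 1)
= 0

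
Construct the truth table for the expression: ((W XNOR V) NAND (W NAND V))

V | W | Output
--------------
0 | 0 | 0
0 | 1 | 1
1 | 0 | 1
1 | 1 | 1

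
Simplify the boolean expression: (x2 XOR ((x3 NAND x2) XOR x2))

By XOR self-cancellation ((E XOR v) XOR v = E):
= (x3 NAND x2)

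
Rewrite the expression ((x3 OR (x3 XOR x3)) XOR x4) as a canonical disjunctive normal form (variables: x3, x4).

(NOT x3 AND x4) OR (x3 AND NOT x4)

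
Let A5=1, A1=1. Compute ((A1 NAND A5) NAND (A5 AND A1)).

Substituting: ((1 NAND 1) NAND (1 AND 1))
= 1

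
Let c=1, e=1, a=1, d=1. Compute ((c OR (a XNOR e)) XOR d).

Substituting: ((1 OR (1 XNOR 1)) XOR 1)
= 0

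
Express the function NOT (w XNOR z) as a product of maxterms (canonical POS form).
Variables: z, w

ΠM(0, 3) = (z OR w) AND (NOT z OR NOT w)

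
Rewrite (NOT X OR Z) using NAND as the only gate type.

(((X NAND X) NAND (X NAND X)) NAND (Z NAND Z))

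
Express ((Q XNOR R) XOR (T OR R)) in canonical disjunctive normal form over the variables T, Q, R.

(NOT T AND NOT Q AND NOT R) OR (NOT T AND NOT Q AND R) OR (T AND NOT Q AND R) OR (T AND Q AND NOT R)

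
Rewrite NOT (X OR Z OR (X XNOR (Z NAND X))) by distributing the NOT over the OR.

NOT X AND NOT Z AND NOT (X XNOR (Z NAND X))
De Morgan's: NOT(OR of terms) = AND of negations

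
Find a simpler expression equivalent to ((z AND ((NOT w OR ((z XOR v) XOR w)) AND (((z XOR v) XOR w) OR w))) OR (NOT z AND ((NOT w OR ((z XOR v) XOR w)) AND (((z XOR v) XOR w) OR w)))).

By distribution ((E AND v) OR (E AND NOT v) = E) then distribution ((E OR v) AND (E OR NOT v) = E):
= ((z XOR v) XOR w)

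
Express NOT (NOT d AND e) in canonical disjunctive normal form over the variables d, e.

(NOT d AND NOT e) OR (d AND NOT e) OR (d AND e)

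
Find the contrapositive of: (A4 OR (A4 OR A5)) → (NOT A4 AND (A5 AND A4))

Contrapositive: NOT (NOT A4 AND (A5 AND A4)) → NOT (A4 OR (A4 OR A5))
Note: A statement and its contrapositive are logically equivalent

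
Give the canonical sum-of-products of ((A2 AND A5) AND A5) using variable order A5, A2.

Σm(3) = (A5 AND A2)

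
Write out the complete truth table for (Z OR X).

Z | X | Output
--------------
0 | 0 | 0
0 | 1 | 1
1 | 0 | 1
1 | 1 | 1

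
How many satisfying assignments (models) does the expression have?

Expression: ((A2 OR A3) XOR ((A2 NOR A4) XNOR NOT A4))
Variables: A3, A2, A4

Satisfying assignments: (0,0,0), (0,0,1), (0,1,0), (1,1,0)
Count: 4 out of 8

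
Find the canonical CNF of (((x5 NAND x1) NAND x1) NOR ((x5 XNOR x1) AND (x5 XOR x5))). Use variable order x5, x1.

(x5 OR x1) AND (NOT x5 OR x1) AND (NOT x5 OR NOT x1)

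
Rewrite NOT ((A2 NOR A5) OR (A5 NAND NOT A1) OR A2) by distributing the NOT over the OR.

NOT (A2 NOR A5) AND NOT (A5 NAND NOT A1) AND NOT A2
De Morgan's: NOT(OR of terms) = AND of negations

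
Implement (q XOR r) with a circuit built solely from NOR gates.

((((q NOR r) NOR (q NOR r)) NOR ((q NOR r) NOR (q NOR r))) NOR ((((q NOR q) NOR (r NOR r)) NOR ((q NOR q) NOR (r NOR r))) NOR (((q NOR q) NOR (r NOR r)) NOR ((q NOR q) NOR (r NOR r)))))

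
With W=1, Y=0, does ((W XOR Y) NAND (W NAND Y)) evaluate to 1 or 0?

Substituting: ((1 XOR 0) NAND (1 NAND 0))
= 0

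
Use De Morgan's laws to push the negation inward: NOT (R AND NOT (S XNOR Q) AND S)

NOT R OR (S XNOR Q) OR NOT S
De Morgan's: NOT(AND of terms) = OR of negations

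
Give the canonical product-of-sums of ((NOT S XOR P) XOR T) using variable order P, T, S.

ΠM(1, 2, 4, 7) = (P OR T OR NOT S) AND (P OR NOT T OR S) AND (NOT P OR T OR S) AND (NOT P OR NOT T OR NOT S)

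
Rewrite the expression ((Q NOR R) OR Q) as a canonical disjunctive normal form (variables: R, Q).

(NOT R AND NOT Q) OR (NOT R AND Q) OR (R AND Q)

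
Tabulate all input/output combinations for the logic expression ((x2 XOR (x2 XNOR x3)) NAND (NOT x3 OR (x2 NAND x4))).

x2 | x3 | x4 | Output
---------------------
0 | 0 | 0 | 0
0 | 0 | 1 | 0
0 | 1 | 0 | 1
0 | 1 | 1 | 1
1 | 0 | 0 | 0
1 | 0 | 1 | 0
1 | 1 | 0 | 1
1 | 1 | 1 | 1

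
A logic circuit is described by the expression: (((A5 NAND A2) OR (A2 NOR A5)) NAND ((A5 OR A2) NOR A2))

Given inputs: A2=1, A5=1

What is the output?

Substituting: (((1 NAND 1) OR (1 NOR 1)) NAND ((1 OR 1) NOR 1))
= 1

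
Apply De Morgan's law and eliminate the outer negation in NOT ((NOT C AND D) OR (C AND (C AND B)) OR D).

NOT (NOT C AND D) AND NOT (C AND (C AND B)) AND NOT D
De Morgan's: NOT(OR of terms) = AND of negations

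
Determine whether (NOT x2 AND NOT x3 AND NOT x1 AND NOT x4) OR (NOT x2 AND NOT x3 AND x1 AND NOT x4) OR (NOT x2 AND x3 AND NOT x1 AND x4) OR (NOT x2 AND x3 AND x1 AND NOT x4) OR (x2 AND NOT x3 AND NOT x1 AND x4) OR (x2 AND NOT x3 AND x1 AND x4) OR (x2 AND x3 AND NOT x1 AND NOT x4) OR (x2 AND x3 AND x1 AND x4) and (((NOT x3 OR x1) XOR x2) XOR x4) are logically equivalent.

Yes, they are equivalent — the two output columns agree on all 16 assignments:
x2 | x3 | x1 | x4 | Expression 1 | Expression 2
-----------------------------------------------
0 | 0 | 0 | 0 | 1 | 1
0 | 0 | 0 | 1 | 0 | 0
0 | 0 | 1 | 0 | 1 | 1
0 | 0 | 1 | 1 | 0 | 0
0 | 1 | 0 | 0 | 0 | 0
0 | 1 | 0 | 1 | 1 | 1
0 | 1 | 1 | 0 | 1 | 1
0 | 1 | 1 | 1 | 0 | 0
1 | 0 | 0 | 0 | 0 | 0
1 | 0 | 0 | 1 | 1 | 1
1 | 0 | 1 | 0 | 0 | 0
1 | 0 | 1 | 1 | 1 | 1
1 | 1 | 0 | 0 | 1 | 1
1 | 1 | 0 | 1 | 0 | 0
1 | 1 | 1 | 0 | 0 | 0
1 | 1 | 1 | 1 | 1 | 1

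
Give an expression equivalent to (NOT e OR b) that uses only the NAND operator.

(((e NAND e) NAND (e NAND e)) NAND (b NAND b))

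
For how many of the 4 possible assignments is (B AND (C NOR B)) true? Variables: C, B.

No assignment satisfies the expression.
Count: 0 out of 4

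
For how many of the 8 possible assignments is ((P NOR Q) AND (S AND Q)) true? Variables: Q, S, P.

No assignment satisfies the expression.
Count: 0 out of 8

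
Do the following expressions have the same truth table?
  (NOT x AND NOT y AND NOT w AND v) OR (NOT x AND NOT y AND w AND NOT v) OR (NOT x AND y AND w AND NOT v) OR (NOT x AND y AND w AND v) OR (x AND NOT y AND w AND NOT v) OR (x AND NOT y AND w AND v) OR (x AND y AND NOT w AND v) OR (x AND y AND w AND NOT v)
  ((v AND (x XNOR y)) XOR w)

Yes, they are equivalent — the two output columns agree on all 16 assignments:
x | y | w | v | Expression 1 | Expression 2
-------------------------------------------
0 | 0 | 0 | 0 | 0 | 0
0 | 0 | 0 | 1 | 1 | 1
0 | 0 | 1 | 0 | 1 | 1
0 | 0 | 1 | 1 | 0 | 0
0 | 1 | 0 | 0 | 0 | 0
0 | 1 | 0 | 1 | 0 | 0
0 | 1 | 1 | 0 | 1 | 1
0 | 1 | 1 | 1 | 1 | 1
1 | 0 | 0 | 0 | 0 | 0
1 | 0 | 0 | 1 | 0 | 0
1 | 0 | 1 | 0 | 1 | 1
1 | 0 | 1 | 1 | 1 | 1
1 | 1 | 0 | 0 | 0 | 0
1 | 1 | 0 | 1 | 1 | 1
1 | 1 | 1 | 0 | 1 | 1
1 | 1 | 1 | 1 | 0 | 0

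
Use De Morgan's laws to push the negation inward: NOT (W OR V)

NOT W AND NOT V
De Morgan's: NOT(OR of terms) = AND of negations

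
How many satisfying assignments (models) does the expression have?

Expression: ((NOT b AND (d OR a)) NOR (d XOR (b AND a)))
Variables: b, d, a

Satisfying assignments: (0,0,0), (1,0,0), (1,1,1)
Count: 3 out of 8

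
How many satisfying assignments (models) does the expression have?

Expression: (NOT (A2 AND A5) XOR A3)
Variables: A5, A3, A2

Satisfying assignments: (0,0,0), (0,0,1), (1,0,0), (1,1,1)
Count: 4 out of 8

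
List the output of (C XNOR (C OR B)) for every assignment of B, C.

B | C | Output
--------------
0 | 0 | 1
0 | 1 | 1
1 | 0 | 0
1 | 1 | 1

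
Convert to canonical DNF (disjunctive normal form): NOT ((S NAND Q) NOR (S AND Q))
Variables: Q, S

(NOT Q AND NOT S) OR (NOT Q AND S) OR (Q AND NOT S) OR (Q AND S)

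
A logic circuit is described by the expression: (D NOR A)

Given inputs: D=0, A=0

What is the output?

Substituting: (0 NOR 0)
= 1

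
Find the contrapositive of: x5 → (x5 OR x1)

Contrapositive: NOT (x5 OR x1) → NOT x5
Note: A statement and its contrapositive are logically equivalent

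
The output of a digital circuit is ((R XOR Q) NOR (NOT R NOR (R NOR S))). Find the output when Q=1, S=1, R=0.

Substituting: ((0 XOR 1) NOR (NOT 0 NOR (0 NOR 1)))
= 0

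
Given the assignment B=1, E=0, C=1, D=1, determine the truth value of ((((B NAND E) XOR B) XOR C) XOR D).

Substituting: ((((1 NAND 0) XOR 1) XOR 1) XOR 1)
= 0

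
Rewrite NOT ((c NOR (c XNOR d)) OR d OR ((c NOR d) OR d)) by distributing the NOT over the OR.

NOT (c NOR (c XNOR d)) AND NOT d AND NOT ((c NOR d) OR d)
De Morgan's: NOT(OR of terms) = AND of negations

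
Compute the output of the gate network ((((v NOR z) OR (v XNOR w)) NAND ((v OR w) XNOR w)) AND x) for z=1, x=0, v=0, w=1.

Substituting: ((((0 NOR 1) OR (0 XNOR 1)) NAND ((0 OR 1) XNOR 1)) AND 0)
= 0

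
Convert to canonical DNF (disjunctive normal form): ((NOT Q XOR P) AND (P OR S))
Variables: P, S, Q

(NOT P AND S AND NOT Q) OR (P AND NOT S AND Q) OR (P AND S AND Q)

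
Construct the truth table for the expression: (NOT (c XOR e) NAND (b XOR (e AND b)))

b | c | e | Output
------------------
0 | 0 | 0 | 1
0 | 0 | 1 | 1
0 | 1 | 0 | 1
0 | 1 | 1 | 1
1 | 0 | 0 | 0
1 | 0 | 1 | 1
1 | 1 | 0 | 1
1 | 1 | 1 | 1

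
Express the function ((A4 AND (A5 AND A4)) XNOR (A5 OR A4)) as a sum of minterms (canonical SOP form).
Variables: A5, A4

Σm(0, 3) = (NOT A5 AND NOT A4) OR (A5 AND A4)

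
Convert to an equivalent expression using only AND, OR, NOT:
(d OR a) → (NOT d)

NOT (d OR a) OR (NOT d)
(Implication elimination: A → B = NOT A OR B)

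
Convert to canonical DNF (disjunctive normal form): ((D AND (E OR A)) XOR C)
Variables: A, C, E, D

(NOT A AND NOT C AND E AND D) OR (NOT A AND C AND NOT E AND NOT D) OR (NOT A AND C AND NOT E AND D) OR (NOT A AND C AND E AND NOT D) OR (A AND NOT C AND NOT E AND D) OR (A AND NOT C AND E AND D) OR (A AND C AND NOT E AND NOT D) OR (A AND C AND E AND NOT D)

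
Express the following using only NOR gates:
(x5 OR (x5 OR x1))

((x5 NOR ((x5 NOR x1) NOR (x5 NOR x1))) NOR (x5 NOR ((x5 NOR x1) NOR (x5 NOR x1))))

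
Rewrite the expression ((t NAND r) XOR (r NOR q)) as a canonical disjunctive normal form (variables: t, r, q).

(NOT t AND NOT r AND q) OR (NOT t AND r AND NOT q) OR (NOT t AND r AND q) OR (t AND NOT r AND q)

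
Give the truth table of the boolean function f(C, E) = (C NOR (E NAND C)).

C | E | Output
--------------
0 | 0 | 0
0 | 1 | 0
1 | 0 | 0
1 | 1 | 0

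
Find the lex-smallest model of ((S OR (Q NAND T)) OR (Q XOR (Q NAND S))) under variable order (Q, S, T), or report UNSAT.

Q=0, S=0, T=0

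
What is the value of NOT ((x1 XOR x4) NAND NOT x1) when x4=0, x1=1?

Substituting: NOT ((1 XOR 0) NAND NOT 1)
= 0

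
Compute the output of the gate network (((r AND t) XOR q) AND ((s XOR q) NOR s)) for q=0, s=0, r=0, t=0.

Substituting: (((0 AND 0) XOR 0) AND ((0 XOR 0) NOR 0))
= 0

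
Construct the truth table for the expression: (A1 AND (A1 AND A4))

A4 | A1 | Output
----------------
0 | 0 | 0
0 | 1 | 0
1 | 0 | 0
1 | 1 | 1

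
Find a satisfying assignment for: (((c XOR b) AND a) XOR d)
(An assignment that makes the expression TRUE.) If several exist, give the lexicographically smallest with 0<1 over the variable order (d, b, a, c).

d=0, b=0, a=1, c=1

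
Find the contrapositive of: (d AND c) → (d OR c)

Contrapositive: NOT (d OR c) → NOT (d AND c)
Note: A statement and its contrapositive are logically equivalent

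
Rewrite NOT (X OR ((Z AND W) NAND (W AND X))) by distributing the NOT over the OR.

NOT X AND NOT ((Z AND W) NAND (W AND X))
De Morgan's: NOT(OR of terms) = AND of negations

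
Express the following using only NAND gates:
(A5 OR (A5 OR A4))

((A5 NAND A5) NAND (((A5 NAND A5) NAND (A4 NAND A4)) NAND ((A5 NAND A5) NAND (A4 NAND A4))))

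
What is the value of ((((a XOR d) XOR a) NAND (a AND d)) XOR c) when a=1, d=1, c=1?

Substituting: ((((1 XOR 1) XOR 1) NAND (1 AND 1)) XOR 1)
= 1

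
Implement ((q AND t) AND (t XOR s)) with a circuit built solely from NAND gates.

((((q NAND t) NAND (q NAND t)) NAND ((t NAND (t NAND s)) NAND (s NAND (t NAND s)))) NAND (((q NAND t) NAND (q NAND t)) NAND ((t NAND (t NAND s)) NAND (s NAND (t NAND s)))))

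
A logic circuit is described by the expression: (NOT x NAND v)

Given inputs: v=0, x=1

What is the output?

Substituting: (NOT 1 NAND 0)
= 1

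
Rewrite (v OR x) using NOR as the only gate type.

((v NOR x) NOR (v NOR x))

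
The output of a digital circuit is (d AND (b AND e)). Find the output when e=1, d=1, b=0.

Substituting: (1 AND (0 AND 1))
= 0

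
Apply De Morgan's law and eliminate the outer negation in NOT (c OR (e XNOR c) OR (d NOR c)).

NOT c AND NOT (e XNOR c) AND NOT (d NOR c)
De Morgan's: NOT(OR of terms) = AND of negations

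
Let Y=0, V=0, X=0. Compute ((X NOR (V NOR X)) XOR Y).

Substituting: ((0 NOR (0 NOR 0)) XOR 0)
= 0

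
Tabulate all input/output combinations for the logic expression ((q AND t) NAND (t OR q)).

t | q | Output
--------------
0 | 0 | 1
0 | 1 | 1
1 | 0 | 1
1 | 1 | 0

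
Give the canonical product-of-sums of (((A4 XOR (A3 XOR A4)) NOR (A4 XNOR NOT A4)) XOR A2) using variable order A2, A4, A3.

ΠM(1, 3, 4, 6) = (A2 OR A4 OR NOT A3) AND (A2 OR NOT A4 OR NOT A3) AND (NOT A2 OR A4 OR A3) AND (NOT A2 OR NOT A4 OR A3)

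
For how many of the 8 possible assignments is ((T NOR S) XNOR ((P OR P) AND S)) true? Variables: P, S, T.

Satisfying assignments: (0,0,1), (0,1,0), (0,1,1), (1,0,1)
Count: 4 out of 8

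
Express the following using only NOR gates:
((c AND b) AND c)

((((c NOR c) NOR (b NOR b)) NOR ((c NOR c) NOR (b NOR b))) NOR (c NOR c))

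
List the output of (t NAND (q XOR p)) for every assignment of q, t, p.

q | t | p | Output
------------------
0 | 0 | 0 | 1
0 | 0 | 1 | 1
0 | 1 | 0 | 1
0 | 1 | 1 | 0
1 | 0 | 0 | 1
1 | 0 | 1 | 1
1 | 1 | 0 | 0
1 | 1 | 1 | 1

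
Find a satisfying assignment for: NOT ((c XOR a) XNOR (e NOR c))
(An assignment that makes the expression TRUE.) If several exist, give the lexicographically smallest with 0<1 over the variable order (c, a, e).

c=0, a=0, e=0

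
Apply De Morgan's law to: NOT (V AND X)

NOT V OR NOT X
De Morgan's: NOT(AND of terms) = OR of negations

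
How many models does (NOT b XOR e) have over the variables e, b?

Satisfying assignments: (0,0), (1,1)
Count: 2 out of 4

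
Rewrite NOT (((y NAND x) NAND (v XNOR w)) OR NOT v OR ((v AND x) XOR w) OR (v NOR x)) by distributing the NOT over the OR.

NOT ((y NAND x) NAND (v XNOR w)) AND v AND NOT ((v AND x) XOR w) AND NOT (v NOR x)
De Morgan's: NOT(OR of terms) = AND of negations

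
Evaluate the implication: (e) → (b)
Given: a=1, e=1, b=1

Antecedent (e) = 1; consequent (b) = 1.
1 → 1 = 1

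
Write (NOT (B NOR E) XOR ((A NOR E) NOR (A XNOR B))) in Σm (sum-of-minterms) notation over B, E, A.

Σm(1, 2, 4, 5, 7) = (NOT B AND NOT E AND A) OR (NOT B AND E AND NOT A) OR (B AND NOT E AND NOT A) OR (B AND NOT E AND A) OR (B AND E AND A)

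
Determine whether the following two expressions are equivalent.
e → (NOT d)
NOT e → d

No, Inverse is not equivalent to original (counterexample: d=0, e=0)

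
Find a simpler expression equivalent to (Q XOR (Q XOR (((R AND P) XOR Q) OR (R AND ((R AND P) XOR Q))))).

By XOR self-cancellation ((E XOR v) XOR v = E) then absorption (E OR (E AND v) = E):
= ((R AND P) XOR Q)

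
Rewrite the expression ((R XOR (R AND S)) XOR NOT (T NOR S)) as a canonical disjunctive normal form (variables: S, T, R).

(NOT S AND NOT T AND R) OR (NOT S AND T AND NOT R) OR (S AND NOT T AND NOT R) OR (S AND NOT T AND R) OR (S AND T AND NOT R) OR (S AND T AND R)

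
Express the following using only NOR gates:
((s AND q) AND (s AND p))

((((s NOR s) NOR (q NOR q)) NOR ((s NOR s) NOR (q NOR q))) NOR (((s NOR s) NOR (p NOR p)) NOR ((s NOR s) NOR (p NOR p))))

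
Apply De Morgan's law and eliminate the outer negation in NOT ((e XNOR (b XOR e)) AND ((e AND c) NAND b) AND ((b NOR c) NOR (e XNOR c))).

NOT (e XNOR (b XOR e)) OR NOT ((e AND c) NAND b) OR NOT ((b NOR c) NOR (e XNOR c))
De Morgan's: NOT(AND of terms) = OR of negations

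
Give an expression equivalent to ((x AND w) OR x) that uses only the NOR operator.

((((x NOR x) NOR (w NOR w)) NOR x) NOR (((x NOR x) NOR (w NOR w)) NOR x))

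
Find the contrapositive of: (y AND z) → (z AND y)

Contrapositive: NOT (z AND y) → NOT (y AND z)
Note: A statement and its contrapositive are logically equivalent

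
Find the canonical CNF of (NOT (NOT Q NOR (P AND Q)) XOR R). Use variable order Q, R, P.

(Q OR NOT R OR P) AND (Q OR NOT R OR NOT P) AND (NOT Q OR R OR P) AND (NOT Q OR NOT R OR NOT P)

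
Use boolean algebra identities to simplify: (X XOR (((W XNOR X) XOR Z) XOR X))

By XOR self-cancellation ((E XOR v) XOR v = E):
= ((W XNOR X) XOR Z)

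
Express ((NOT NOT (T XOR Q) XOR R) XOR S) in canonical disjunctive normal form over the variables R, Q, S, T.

(NOT R AND NOT Q AND NOT S AND T) OR (NOT R AND NOT Q AND S AND NOT T) OR (NOT R AND Q AND NOT S AND NOT T) OR (NOT R AND Q AND S AND T) OR (R AND NOT Q AND NOT S AND NOT T) OR (R AND NOT Q AND S AND T) OR (R AND Q AND NOT S AND T) OR (R AND Q AND S AND NOT T)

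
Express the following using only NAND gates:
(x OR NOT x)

((x NAND x) NAND ((x NAND x) NAND (x NAND x)))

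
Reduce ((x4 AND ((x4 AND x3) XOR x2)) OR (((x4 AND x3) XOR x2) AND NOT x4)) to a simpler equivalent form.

By distribution ((E AND v) OR (E AND NOT v) = E):
= ((x4 AND x3) XOR x2)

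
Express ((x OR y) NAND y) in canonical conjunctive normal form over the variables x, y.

(x OR NOT y) AND (NOT x OR NOT y)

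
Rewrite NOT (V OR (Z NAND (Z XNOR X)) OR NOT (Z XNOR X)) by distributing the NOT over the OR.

NOT V AND NOT (Z NAND (Z XNOR X)) AND (Z XNOR X)
De Morgan's: NOT(OR of terms) = AND of negations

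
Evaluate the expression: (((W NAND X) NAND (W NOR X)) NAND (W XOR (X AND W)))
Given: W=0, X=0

Substituting: (((0 NAND 0) NAND (0 NOR 0)) NAND (0 XOR (0 AND 0)))
= 1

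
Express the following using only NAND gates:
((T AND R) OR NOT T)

((((T NAND R) NAND (T NAND R)) NAND ((T NAND R) NAND (T NAND R))) NAND ((T NAND T) NAND (T NAND T)))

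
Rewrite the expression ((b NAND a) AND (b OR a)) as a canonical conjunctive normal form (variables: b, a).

(b OR a) AND (NOT b OR NOT a)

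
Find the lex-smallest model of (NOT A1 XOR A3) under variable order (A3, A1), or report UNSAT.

A3=0, A1=0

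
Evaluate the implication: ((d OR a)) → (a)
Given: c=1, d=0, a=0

Antecedent ((d OR a)) = 0; consequent (a) = 0.
0 → 0 = 1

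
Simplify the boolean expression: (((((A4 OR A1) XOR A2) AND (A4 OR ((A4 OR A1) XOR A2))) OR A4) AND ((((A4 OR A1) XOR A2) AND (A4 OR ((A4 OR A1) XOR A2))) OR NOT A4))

By distribution ((E OR v) AND (E OR NOT v) = E) then absorption (E AND (E OR v) = E):
= ((A4 OR A1) XOR A2)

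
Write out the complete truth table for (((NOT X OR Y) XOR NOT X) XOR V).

X | Y | V | Output
------------------
0 | 0 | 0 | 0
0 | 0 | 1 | 1
0 | 1 | 0 | 0
0 | 1 | 1 | 1
1 | 0 | 0 | 0
1 | 0 | 1 | 1
1 | 1 | 0 | 1
1 | 1 | 1 | 0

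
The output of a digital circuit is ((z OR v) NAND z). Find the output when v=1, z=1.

Substituting: ((1 OR 1) NAND 1)
= 0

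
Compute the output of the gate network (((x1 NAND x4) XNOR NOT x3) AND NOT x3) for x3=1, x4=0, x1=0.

Substituting: (((0 NAND 0) XNOR NOT 1) AND NOT 1)
= 0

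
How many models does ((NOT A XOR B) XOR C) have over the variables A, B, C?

Satisfying assignments: (0,0,0), (0,1,1), (1,0,1), (1,1,0)
Count: 4 out of 8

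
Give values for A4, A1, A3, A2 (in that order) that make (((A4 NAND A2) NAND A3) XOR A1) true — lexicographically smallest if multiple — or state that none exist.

A4=0, A1=0, A3=0, A2=0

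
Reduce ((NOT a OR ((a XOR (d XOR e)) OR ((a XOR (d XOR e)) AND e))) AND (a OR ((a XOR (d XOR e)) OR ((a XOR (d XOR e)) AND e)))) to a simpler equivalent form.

By distribution ((E OR v) AND (E OR NOT v) = E) then absorption (E OR (E AND v) = E):
= (a XOR (d XOR e))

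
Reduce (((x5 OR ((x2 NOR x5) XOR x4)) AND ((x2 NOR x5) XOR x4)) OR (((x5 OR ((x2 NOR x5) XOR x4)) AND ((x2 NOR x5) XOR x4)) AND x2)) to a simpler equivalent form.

By absorption (E OR (E AND v) = E) then absorption (E AND (E OR v) = E):
= ((x2 NOR x5) XOR x4)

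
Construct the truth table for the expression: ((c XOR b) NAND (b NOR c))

b | c | Output
--------------
0 | 0 | 1
0 | 1 | 1
1 | 0 | 1
1 | 1 | 1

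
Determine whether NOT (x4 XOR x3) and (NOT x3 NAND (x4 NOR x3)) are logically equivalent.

No. Counterexample: with x4=0, x3=0, Expression 1 = 1 but Expression 2 = 0.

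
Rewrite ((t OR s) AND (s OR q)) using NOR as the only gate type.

((((t NOR s) NOR (t NOR s)) NOR ((t NOR s) NOR (t NOR s))) NOR (((s NOR q) NOR (s NOR q)) NOR ((s NOR q) NOR (s NOR q))))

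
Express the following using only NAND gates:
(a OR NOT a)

((a NAND a) NAND ((a NAND a) NAND (a NAND a)))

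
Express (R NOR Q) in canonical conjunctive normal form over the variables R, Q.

(R OR NOT Q) AND (NOT R OR Q) AND (NOT R OR NOT Q)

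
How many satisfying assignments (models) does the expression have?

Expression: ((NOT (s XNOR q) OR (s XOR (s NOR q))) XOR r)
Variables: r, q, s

Satisfying assignments: (0,0,0), (0,0,1), (0,1,0), (0,1,1)
Count: 4 out of 8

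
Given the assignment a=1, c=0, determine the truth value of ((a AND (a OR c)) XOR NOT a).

Substituting: ((1 AND (1 OR 0)) XOR NOT 1)
= 1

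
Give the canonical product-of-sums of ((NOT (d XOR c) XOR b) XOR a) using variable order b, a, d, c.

ΠM(1, 2, 4, 7, 8, 11, 13, 14) = (b OR a OR d OR NOT c) AND (b OR a OR NOT d OR c) AND (b OR NOT a OR d OR c) AND (b OR NOT a OR NOT d OR NOT c) AND (NOT b OR a OR d OR c) AND (NOT b OR a OR NOT d OR NOT c) AND (NOT b OR NOT a OR d OR NOT c) AND (NOT b OR NOT a OR NOT d OR c)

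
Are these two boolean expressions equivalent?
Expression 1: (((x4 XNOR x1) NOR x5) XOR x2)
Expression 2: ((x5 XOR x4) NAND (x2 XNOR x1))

No. Counterexample: with x5=0, x1=0, x4=0, x2=0, Expression 1 = 0 but Expression 2 = 1.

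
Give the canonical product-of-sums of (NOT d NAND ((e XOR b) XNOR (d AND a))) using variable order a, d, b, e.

ΠM(0, 3, 8, 11) = (a OR d OR b OR e) AND (a OR d OR NOT b OR NOT e) AND (NOT a OR d OR b OR e) AND (NOT a OR d OR NOT b OR NOT e)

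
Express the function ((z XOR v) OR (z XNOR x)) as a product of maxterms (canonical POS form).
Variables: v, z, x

ΠM(1, 6) = (v OR z OR NOT x) AND (NOT v OR NOT z OR x)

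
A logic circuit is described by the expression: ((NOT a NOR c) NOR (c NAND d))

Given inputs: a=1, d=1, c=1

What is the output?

Substituting: ((NOT 1 NOR 1) NOR (1 NAND 1))
= 1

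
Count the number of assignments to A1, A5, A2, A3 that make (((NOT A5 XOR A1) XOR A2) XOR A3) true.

Satisfying assignments: (0,0,0,0), (0,0,1,1), (0,1,0,1), (0,1,1,0), (1,0,0,1), (1,0,1,0), (1,1,0,0), (1,1,1,1)
Count: 8 out of 16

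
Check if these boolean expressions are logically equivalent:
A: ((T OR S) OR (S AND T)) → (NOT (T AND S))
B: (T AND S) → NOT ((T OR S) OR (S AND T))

Yes, Contrapositive is always equivalent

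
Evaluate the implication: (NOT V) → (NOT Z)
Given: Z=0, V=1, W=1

Antecedent (NOT V) = 0; consequent (NOT Z) = 1.
0 → 1 = 1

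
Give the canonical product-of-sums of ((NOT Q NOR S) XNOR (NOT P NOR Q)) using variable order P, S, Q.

ΠM(1, 4, 5, 6) = (P OR S OR NOT Q) AND (NOT P OR S OR Q) AND (NOT P OR S OR NOT Q) AND (NOT P OR NOT S OR Q)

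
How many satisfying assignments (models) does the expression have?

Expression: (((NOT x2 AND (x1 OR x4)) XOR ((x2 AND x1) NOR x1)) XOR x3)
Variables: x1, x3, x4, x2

Satisfying assignments: (0,0,0,0), (0,0,0,1), (0,0,1,1), (0,1,1,0), (1,0,0,0), (1,0,1,0), (1,1,0,1), (1,1,1,1)
Count: 8 out of 16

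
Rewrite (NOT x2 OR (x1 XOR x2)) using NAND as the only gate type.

(((x2 NAND x2) NAND (x2 NAND x2)) NAND (((x1 NAND (x1 NAND x2)) NAND (x2 NAND (x1 NAND x2))) NAND ((x1 NAND (x1 NAND x2)) NAND (x2 NAND (x1 NAND x2)))))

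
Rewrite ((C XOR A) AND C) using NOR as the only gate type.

((((((C NOR A) NOR (C NOR A)) NOR ((C NOR A) NOR (C NOR A))) NOR ((((C NOR C) NOR (A NOR A)) NOR ((C NOR C) NOR (A NOR A))) NOR (((C NOR C) NOR (A NOR A)) NOR ((C NOR C) NOR (A NOR A))))) NOR ((((C NOR A) NOR (C NOR A)) NOR ((C NOR A) NOR (C NOR A))) NOR ((((C NOR C) NOR (A NOR A)) NOR ((C NOR C) NOR (A NOR A))) NOR (((C NOR C) NOR (A NOR A)) NOR ((C NOR C) NOR (A NOR A)))))) NOR (C NOR C))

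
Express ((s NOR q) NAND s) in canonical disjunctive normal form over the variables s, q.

(NOT s AND NOT q) OR (NOT s AND q) OR (s AND NOT q) OR (s AND q)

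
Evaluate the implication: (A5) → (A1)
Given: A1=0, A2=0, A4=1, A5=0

Antecedent (A5) = 0; consequent (A1) = 0.
0 → 0 = 1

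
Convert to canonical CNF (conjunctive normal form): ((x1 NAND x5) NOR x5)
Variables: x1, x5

(x1 OR x5) AND (x1 OR NOT x5) AND (NOT x1 OR x5) AND (NOT x1 OR NOT x5)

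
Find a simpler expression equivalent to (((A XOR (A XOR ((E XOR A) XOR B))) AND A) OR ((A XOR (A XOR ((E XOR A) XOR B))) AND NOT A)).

By distribution ((E AND v) OR (E AND NOT v) = E) then XOR self-cancellation ((E XOR v) XOR v = E):
= ((E XOR A) XOR B)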